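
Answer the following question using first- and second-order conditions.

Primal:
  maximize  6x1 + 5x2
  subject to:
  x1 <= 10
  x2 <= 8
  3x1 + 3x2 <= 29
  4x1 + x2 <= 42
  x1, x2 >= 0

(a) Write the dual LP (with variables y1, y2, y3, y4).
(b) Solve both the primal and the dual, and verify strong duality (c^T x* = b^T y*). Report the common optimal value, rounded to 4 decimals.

The standard primal-dual pair for 'max c^T x s.t. A x <= b, x >= 0' is:
  Dual:  min b^T y  s.t.  A^T y >= c,  y >= 0.

So the dual LP is:
  minimize  10y1 + 8y2 + 29y3 + 42y4
  subject to:
    y1 + 3y3 + 4y4 >= 6
    y2 + 3y3 + y4 >= 5
    y1, y2, y3, y4 >= 0

Solving the primal: x* = (9.6667, 0).
  primal value c^T x* = 58.
Solving the dual: y* = (0, 0, 2, 0).
  dual value b^T y* = 58.
Strong duality: c^T x* = b^T y*. Confirmed.

58


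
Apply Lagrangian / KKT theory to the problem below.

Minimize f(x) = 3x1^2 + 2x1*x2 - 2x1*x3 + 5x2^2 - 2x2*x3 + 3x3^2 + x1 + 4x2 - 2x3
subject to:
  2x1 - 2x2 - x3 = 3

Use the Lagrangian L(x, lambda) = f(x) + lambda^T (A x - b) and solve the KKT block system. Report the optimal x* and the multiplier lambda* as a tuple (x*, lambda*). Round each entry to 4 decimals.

Form the Lagrangian:
  L(x, lambda) = (1/2) x^T Q x + c^T x + lambda^T (A x - b)
Stationarity (grad_x L = 0): Q x + c + A^T lambda = 0.
Primal feasibility: A x = b.

This gives the KKT block system:
  [ Q   A^T ] [ x     ]   [-c ]
  [ A    0  ] [ lambda ] = [ b ]

Solving the linear system:
  x*      = (0.65, -0.85, 0)
  lambda* = (-1.6)
  f(x*)   = 1.025

x* = (0.65, -0.85, 0), lambda* = (-1.6)


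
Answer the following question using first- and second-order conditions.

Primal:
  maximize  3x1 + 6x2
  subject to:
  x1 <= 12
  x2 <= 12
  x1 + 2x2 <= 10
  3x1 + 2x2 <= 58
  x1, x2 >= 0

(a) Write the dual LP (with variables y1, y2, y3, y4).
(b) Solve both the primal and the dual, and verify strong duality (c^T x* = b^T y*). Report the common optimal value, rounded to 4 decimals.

The standard primal-dual pair for 'max c^T x s.t. A x <= b, x >= 0' is:
  Dual:  min b^T y  s.t.  A^T y >= c,  y >= 0.

So the dual LP is:
  minimize  12y1 + 12y2 + 10y3 + 58y4
  subject to:
    y1 + y3 + 3y4 >= 3
    y2 + 2y3 + 2y4 >= 6
    y1, y2, y3, y4 >= 0

Solving the primal: x* = (10, 0).
  primal value c^T x* = 30.
Solving the dual: y* = (0, 0, 3, 0).
  dual value b^T y* = 30.
Strong duality: c^T x* = b^T y*. Confirmed.

30


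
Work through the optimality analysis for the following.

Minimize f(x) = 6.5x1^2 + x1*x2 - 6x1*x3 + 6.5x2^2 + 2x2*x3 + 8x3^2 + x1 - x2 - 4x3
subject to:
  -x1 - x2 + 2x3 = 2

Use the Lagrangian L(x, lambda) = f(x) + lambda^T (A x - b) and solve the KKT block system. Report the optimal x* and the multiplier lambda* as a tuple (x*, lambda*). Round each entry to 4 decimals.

Form the Lagrangian:
  L(x, lambda) = (1/2) x^T Q x + c^T x + lambda^T (A x - b)
Stationarity (grad_x L = 0): Q x + c + A^T lambda = 0.
Primal feasibility: A x = b.

This gives the KKT block system:
  [ Q   A^T ] [ x     ]   [-c ]
  [ A    0  ] [ lambda ] = [ b ]

Solving the linear system:
  x*      = (0.01, -0.37, 0.82)
  lambda* = (-4.16)
  f(x*)   = 2.71

x* = (0.01, -0.37, 0.82), lambda* = (-4.16)


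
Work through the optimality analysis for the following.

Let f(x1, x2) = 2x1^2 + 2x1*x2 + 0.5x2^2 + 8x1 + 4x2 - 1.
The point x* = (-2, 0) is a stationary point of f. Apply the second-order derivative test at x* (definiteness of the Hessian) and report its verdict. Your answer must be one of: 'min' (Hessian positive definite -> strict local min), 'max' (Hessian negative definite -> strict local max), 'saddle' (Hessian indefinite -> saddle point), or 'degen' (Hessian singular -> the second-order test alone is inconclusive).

Compute the Hessian H = grad^2 f:
  H = [[4, 2], [2, 1]]
Verify stationarity: grad f(x*) = H x* + g = (0, 0).
Eigenvalues of H: 0, 5.
H has a zero eigenvalue (singular; positive semidefinite but not definite), so H is neither positive definite, negative definite, nor indefinite. The second-order test alone is inconclusive -> degen.
(Indeed, f is constant along the null direction of H through x*, so x* is not a strict local extremum.)

degen


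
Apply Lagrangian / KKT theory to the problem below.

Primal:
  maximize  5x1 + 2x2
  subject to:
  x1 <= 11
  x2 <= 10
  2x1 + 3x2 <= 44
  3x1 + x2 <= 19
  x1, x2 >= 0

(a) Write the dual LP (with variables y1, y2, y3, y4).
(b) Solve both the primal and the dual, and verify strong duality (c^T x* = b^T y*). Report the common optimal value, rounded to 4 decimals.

The standard primal-dual pair for 'max c^T x s.t. A x <= b, x >= 0' is:
  Dual:  min b^T y  s.t.  A^T y >= c,  y >= 0.

So the dual LP is:
  minimize  11y1 + 10y2 + 44y3 + 19y4
  subject to:
    y1 + 2y3 + 3y4 >= 5
    y2 + 3y3 + y4 >= 2
    y1, y2, y3, y4 >= 0

Solving the primal: x* = (3, 10).
  primal value c^T x* = 35.
Solving the dual: y* = (0, 0.3333, 0, 1.6667).
  dual value b^T y* = 35.
Strong duality: c^T x* = b^T y*. Confirmed.

35


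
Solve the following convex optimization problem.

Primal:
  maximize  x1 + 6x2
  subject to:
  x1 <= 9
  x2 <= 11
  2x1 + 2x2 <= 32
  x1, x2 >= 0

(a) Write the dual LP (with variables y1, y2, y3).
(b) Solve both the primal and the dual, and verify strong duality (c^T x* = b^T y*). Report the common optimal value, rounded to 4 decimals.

The standard primal-dual pair for 'max c^T x s.t. A x <= b, x >= 0' is:
  Dual:  min b^T y  s.t.  A^T y >= c,  y >= 0.

So the dual LP is:
  minimize  9y1 + 11y2 + 32y3
  subject to:
    y1 + 2y3 >= 1
    y2 + 2y3 >= 6
    y1, y2, y3 >= 0

Solving the primal: x* = (5, 11).
  primal value c^T x* = 71.
Solving the dual: y* = (0, 5, 0.5).
  dual value b^T y* = 71.
Strong duality: c^T x* = b^T y*. Confirmed.

71


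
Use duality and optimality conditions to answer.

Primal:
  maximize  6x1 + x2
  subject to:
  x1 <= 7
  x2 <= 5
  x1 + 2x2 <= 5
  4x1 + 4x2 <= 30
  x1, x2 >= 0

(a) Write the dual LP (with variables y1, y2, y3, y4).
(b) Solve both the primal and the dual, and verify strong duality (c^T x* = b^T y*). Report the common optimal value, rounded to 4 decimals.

The standard primal-dual pair for 'max c^T x s.t. A x <= b, x >= 0' is:
  Dual:  min b^T y  s.t.  A^T y >= c,  y >= 0.

So the dual LP is:
  minimize  7y1 + 5y2 + 5y3 + 30y4
  subject to:
    y1 + y3 + 4y4 >= 6
    y2 + 2y3 + 4y4 >= 1
    y1, y2, y3, y4 >= 0

Solving the primal: x* = (5, 0).
  primal value c^T x* = 30.
Solving the dual: y* = (0, 0, 6, 0).
  dual value b^T y* = 30.
Strong duality: c^T x* = b^T y*. Confirmed.

30


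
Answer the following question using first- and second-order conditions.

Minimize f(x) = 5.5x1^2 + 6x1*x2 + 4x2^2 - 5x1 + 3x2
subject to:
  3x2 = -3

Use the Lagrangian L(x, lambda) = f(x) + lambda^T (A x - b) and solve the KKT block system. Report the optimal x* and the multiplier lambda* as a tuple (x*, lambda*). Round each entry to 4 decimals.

Form the Lagrangian:
  L(x, lambda) = (1/2) x^T Q x + c^T x + lambda^T (A x - b)
Stationarity (grad_x L = 0): Q x + c + A^T lambda = 0.
Primal feasibility: A x = b.

This gives the KKT block system:
  [ Q   A^T ] [ x     ]   [-c ]
  [ A    0  ] [ lambda ] = [ b ]

Solving the linear system:
  x*      = (1, -1)
  lambda* = (-0.3333)
  f(x*)   = -4.5

x* = (1, -1), lambda* = (-0.3333)


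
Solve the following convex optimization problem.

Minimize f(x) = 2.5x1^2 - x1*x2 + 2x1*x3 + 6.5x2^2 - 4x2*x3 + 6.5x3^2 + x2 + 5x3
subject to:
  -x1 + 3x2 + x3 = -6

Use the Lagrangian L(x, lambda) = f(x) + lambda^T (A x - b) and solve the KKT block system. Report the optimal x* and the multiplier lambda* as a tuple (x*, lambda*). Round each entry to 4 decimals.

Form the Lagrangian:
  L(x, lambda) = (1/2) x^T Q x + c^T x + lambda^T (A x - b)
Stationarity (grad_x L = 0): Q x + c + A^T lambda = 0.
Primal feasibility: A x = b.

This gives the KKT block system:
  [ Q   A^T ] [ x     ]   [-c ]
  [ A    0  ] [ lambda ] = [ b ]

Solving the linear system:
  x*      = (1.0023, -1.259, -1.2207)
  lambda* = (3.8288)
  f(x*)   = 7.8052

x* = (1.0023, -1.259, -1.2207), lambda* = (3.8288)


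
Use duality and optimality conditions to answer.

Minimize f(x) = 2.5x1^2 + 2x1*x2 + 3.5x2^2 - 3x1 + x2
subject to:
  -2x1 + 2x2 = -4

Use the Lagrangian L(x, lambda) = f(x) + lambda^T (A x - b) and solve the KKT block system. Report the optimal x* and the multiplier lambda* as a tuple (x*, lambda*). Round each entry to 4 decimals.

Form the Lagrangian:
  L(x, lambda) = (1/2) x^T Q x + c^T x + lambda^T (A x - b)
Stationarity (grad_x L = 0): Q x + c + A^T lambda = 0.
Primal feasibility: A x = b.

This gives the KKT block system:
  [ Q   A^T ] [ x     ]   [-c ]
  [ A    0  ] [ lambda ] = [ b ]

Solving the linear system:
  x*      = (1.25, -0.75)
  lambda* = (0.875)
  f(x*)   = -0.5

x* = (1.25, -0.75), lambda* = (0.875)


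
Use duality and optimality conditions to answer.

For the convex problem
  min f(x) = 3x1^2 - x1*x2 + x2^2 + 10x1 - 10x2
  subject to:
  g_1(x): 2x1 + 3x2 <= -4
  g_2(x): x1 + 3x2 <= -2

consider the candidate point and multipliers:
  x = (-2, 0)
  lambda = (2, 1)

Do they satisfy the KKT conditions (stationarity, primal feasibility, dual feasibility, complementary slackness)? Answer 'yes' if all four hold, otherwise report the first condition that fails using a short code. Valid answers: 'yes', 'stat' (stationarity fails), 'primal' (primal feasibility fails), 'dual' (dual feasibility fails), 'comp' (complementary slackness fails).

Gradient of f: grad f(x) = Q x + c = (-2, -8)
Constraint values g_i(x) = a_i^T x - b_i:
  g_1((-2, 0)) = 0
  g_2((-2, 0)) = 0
Stationarity residual: grad f(x) + sum_i lambda_i a_i = (3, 1)
  -> stationarity FAILS
Primal feasibility (all g_i <= 0): OK
Dual feasibility (all lambda_i >= 0): OK
Complementary slackness (lambda_i * g_i(x) = 0 for all i): OK

Verdict: the first failing condition is stationarity -> stat.

stat


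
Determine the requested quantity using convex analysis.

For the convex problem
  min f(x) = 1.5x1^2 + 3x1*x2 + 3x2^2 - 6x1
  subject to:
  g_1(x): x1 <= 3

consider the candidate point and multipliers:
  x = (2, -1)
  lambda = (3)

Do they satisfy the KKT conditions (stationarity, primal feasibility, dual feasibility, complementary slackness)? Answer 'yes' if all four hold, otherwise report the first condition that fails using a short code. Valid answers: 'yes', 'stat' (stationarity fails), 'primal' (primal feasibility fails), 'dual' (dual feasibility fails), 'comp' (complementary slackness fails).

Gradient of f: grad f(x) = Q x + c = (-3, 0)
Constraint values g_i(x) = a_i^T x - b_i:
  g_1((2, -1)) = -1
Stationarity residual: grad f(x) + sum_i lambda_i a_i = (0, 0)
  -> stationarity OK
Primal feasibility (all g_i <= 0): OK
Dual feasibility (all lambda_i >= 0): OK
Complementary slackness (lambda_i * g_i(x) = 0 for all i): FAILS

Verdict: the first failing condition is complementary_slackness -> comp.

comp


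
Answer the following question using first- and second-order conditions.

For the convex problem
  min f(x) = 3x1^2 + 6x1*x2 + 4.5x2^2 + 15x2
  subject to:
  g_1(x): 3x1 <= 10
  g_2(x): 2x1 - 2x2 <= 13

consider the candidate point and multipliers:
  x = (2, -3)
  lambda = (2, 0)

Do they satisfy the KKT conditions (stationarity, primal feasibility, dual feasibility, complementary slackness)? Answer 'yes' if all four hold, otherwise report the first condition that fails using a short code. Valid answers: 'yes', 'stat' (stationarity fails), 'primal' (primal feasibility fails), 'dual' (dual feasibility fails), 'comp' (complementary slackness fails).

Gradient of f: grad f(x) = Q x + c = (-6, 0)
Constraint values g_i(x) = a_i^T x - b_i:
  g_1((2, -3)) = -4
  g_2((2, -3)) = -3
Stationarity residual: grad f(x) + sum_i lambda_i a_i = (0, 0)
  -> stationarity OK
Primal feasibility (all g_i <= 0): OK
Dual feasibility (all lambda_i >= 0): OK
Complementary slackness (lambda_i * g_i(x) = 0 for all i): FAILS

Verdict: the first failing condition is complementary_slackness -> comp.

comp


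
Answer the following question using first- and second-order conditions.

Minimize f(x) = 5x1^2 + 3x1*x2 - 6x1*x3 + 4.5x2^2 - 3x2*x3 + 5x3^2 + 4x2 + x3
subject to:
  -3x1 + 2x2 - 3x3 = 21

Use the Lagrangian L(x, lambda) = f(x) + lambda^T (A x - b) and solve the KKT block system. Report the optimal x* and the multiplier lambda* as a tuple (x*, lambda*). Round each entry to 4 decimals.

Form the Lagrangian:
  L(x, lambda) = (1/2) x^T Q x + c^T x + lambda^T (A x - b)
Stationarity (grad_x L = 0): Q x + c + A^T lambda = 0.
Primal feasibility: A x = b.

This gives the KKT block system:
  [ Q   A^T ] [ x     ]   [-c ]
  [ A    0  ] [ lambda ] = [ b ]

Solving the linear system:
  x*      = (-3.3887, 0.5491, -3.2452)
  lambda* = (-4.2559)
  f(x*)   = 44.163

x* = (-3.3887, 0.5491, -3.2452), lambda* = (-4.2559)


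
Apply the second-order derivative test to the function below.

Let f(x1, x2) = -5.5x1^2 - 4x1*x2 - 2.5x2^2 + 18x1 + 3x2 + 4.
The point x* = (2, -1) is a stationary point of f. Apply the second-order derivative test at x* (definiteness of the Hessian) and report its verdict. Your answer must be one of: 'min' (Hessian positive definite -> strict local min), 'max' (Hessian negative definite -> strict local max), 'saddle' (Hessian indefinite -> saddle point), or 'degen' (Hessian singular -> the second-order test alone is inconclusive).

Compute the Hessian H = grad^2 f:
  H = [[-11, -4], [-4, -5]]
Verify stationarity: grad f(x*) = H x* + g = (0, 0).
Eigenvalues of H: -13, -3.
Both eigenvalues < 0, so H is negative definite -> x* is a strict local max.

max


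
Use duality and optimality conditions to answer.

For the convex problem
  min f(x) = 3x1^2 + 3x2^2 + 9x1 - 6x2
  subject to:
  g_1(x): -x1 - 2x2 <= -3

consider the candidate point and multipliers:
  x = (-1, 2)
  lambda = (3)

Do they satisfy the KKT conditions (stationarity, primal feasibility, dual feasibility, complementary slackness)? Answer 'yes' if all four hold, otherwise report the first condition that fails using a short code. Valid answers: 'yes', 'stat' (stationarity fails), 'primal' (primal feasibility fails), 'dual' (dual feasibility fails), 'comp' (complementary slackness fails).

Gradient of f: grad f(x) = Q x + c = (3, 6)
Constraint values g_i(x) = a_i^T x - b_i:
  g_1((-1, 2)) = 0
Stationarity residual: grad f(x) + sum_i lambda_i a_i = (0, 0)
  -> stationarity OK
Primal feasibility (all g_i <= 0): OK
Dual feasibility (all lambda_i >= 0): OK
Complementary slackness (lambda_i * g_i(x) = 0 for all i): OK

Verdict: yes, KKT holds.

yes


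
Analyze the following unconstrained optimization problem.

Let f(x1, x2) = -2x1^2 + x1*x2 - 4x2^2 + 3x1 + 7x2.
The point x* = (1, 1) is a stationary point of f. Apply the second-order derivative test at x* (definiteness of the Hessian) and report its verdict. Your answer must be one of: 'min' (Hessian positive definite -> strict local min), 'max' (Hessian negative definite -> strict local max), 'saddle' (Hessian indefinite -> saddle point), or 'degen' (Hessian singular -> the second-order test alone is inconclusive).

Compute the Hessian H = grad^2 f:
  H = [[-4, 1], [1, -8]]
Verify stationarity: grad f(x*) = H x* + g = (0, 0).
Eigenvalues of H: -8.2361, -3.7639.
Both eigenvalues < 0, so H is negative definite -> x* is a strict local max.

max


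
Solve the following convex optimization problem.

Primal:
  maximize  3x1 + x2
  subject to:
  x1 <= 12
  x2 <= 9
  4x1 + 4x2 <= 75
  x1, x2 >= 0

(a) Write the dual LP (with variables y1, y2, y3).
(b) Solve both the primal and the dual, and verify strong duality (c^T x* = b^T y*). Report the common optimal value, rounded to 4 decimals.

The standard primal-dual pair for 'max c^T x s.t. A x <= b, x >= 0' is:
  Dual:  min b^T y  s.t.  A^T y >= c,  y >= 0.

So the dual LP is:
  minimize  12y1 + 9y2 + 75y3
  subject to:
    y1 + 4y3 >= 3
    y2 + 4y3 >= 1
    y1, y2, y3 >= 0

Solving the primal: x* = (12, 6.75).
  primal value c^T x* = 42.75.
Solving the dual: y* = (2, 0, 0.25).
  dual value b^T y* = 42.75.
Strong duality: c^T x* = b^T y*. Confirmed.

42.75


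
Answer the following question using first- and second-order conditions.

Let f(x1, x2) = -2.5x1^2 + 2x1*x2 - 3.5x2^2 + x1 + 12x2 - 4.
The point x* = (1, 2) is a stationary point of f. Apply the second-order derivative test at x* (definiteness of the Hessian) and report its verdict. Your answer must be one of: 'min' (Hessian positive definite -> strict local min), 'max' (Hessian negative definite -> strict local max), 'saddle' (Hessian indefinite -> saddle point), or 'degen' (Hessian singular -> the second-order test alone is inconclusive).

Compute the Hessian H = grad^2 f:
  H = [[-5, 2], [2, -7]]
Verify stationarity: grad f(x*) = H x* + g = (0, 0).
Eigenvalues of H: -8.2361, -3.7639.
Both eigenvalues < 0, so H is negative definite -> x* is a strict local max.

max


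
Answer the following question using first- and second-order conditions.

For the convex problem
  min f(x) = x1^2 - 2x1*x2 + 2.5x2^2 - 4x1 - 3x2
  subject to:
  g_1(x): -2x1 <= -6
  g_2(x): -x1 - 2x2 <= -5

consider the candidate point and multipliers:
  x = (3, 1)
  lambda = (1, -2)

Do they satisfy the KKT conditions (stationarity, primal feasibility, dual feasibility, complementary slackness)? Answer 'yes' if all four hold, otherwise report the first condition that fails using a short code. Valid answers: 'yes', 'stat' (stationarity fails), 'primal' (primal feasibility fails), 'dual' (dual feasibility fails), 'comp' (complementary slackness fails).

Gradient of f: grad f(x) = Q x + c = (0, -4)
Constraint values g_i(x) = a_i^T x - b_i:
  g_1((3, 1)) = 0
  g_2((3, 1)) = 0
Stationarity residual: grad f(x) + sum_i lambda_i a_i = (0, 0)
  -> stationarity OK
Primal feasibility (all g_i <= 0): OK
Dual feasibility (all lambda_i >= 0): FAILS
Complementary slackness (lambda_i * g_i(x) = 0 for all i): OK

Verdict: the first failing condition is dual_feasibility -> dual.

dual


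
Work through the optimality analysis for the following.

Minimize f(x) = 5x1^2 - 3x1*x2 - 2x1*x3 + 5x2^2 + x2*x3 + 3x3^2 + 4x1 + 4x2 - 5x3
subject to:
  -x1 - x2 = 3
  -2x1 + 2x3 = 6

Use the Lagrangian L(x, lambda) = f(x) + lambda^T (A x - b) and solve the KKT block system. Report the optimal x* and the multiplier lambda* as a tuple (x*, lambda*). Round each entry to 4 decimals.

Form the Lagrangian:
  L(x, lambda) = (1/2) x^T Q x + c^T x + lambda^T (A x - b)
Stationarity (grad_x L = 0): Q x + c + A^T lambda = 0.
Primal feasibility: A x = b.

This gives the KKT block system:
  [ Q   A^T ] [ x     ]   [-c ]
  [ A    0  ] [ lambda ] = [ b ]

Solving the linear system:
  x*      = (-1.5385, -1.4615, 1.4615)
  lambda* = (-4.5385, -2.6923)
  f(x*)   = 5.2308

x* = (-1.5385, -1.4615, 1.4615), lambda* = (-4.5385, -2.6923)


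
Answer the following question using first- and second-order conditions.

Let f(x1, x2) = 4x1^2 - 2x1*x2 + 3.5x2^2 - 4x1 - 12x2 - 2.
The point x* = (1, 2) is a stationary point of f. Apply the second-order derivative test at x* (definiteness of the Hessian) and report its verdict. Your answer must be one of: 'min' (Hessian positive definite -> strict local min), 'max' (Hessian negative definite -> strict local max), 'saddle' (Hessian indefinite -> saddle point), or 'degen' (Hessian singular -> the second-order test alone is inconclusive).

Compute the Hessian H = grad^2 f:
  H = [[8, -2], [-2, 7]]
Verify stationarity: grad f(x*) = H x* + g = (0, 0).
Eigenvalues of H: 5.4384, 9.5616.
Both eigenvalues > 0, so H is positive definite -> x* is a strict local min.

min


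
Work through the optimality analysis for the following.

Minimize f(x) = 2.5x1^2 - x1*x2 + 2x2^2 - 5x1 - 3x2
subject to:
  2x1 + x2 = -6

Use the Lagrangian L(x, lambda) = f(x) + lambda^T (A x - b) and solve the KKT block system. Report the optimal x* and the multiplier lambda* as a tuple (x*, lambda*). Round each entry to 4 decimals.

Form the Lagrangian:
  L(x, lambda) = (1/2) x^T Q x + c^T x + lambda^T (A x - b)
Stationarity (grad_x L = 0): Q x + c + A^T lambda = 0.
Primal feasibility: A x = b.

This gives the KKT block system:
  [ Q   A^T ] [ x     ]   [-c ]
  [ A    0  ] [ lambda ] = [ b ]

Solving the linear system:
  x*      = (-2.2, -1.6)
  lambda* = (7.2)
  f(x*)   = 29.5

x* = (-2.2, -1.6), lambda* = (7.2)


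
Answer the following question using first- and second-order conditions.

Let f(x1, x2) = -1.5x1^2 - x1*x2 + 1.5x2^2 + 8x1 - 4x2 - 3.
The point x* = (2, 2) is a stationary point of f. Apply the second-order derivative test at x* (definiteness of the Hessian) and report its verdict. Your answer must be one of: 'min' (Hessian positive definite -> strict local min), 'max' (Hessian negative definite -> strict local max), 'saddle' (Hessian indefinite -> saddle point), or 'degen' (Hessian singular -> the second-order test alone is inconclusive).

Compute the Hessian H = grad^2 f:
  H = [[-3, -1], [-1, 3]]
Verify stationarity: grad f(x*) = H x* + g = (0, 0).
Eigenvalues of H: -3.1623, 3.1623.
Eigenvalues have mixed signs, so H is indefinite -> x* is a saddle point.

saddle


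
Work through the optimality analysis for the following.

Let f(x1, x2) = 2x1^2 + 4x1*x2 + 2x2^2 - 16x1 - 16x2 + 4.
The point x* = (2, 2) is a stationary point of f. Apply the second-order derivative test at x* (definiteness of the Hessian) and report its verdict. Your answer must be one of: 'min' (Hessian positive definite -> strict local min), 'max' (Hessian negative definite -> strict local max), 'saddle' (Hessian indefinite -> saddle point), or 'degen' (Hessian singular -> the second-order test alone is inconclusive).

Compute the Hessian H = grad^2 f:
  H = [[4, 4], [4, 4]]
Verify stationarity: grad f(x*) = H x* + g = (0, 0).
Eigenvalues of H: 0, 8.
H has a zero eigenvalue (singular; positive semidefinite but not definite), so H is neither positive definite, negative definite, nor indefinite. The second-order test alone is inconclusive -> degen.
(Indeed, f is constant along the null direction of H through x*, so x* is not a strict local extremum.)

degen


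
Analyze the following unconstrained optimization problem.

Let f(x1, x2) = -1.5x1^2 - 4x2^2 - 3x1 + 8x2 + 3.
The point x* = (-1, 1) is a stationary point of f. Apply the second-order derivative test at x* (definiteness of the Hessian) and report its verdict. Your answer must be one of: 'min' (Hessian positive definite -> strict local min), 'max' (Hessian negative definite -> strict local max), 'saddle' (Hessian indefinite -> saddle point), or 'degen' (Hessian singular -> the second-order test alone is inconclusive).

Compute the Hessian H = grad^2 f:
  H = [[-3, 0], [0, -8]]
Verify stationarity: grad f(x*) = H x* + g = (0, 0).
Eigenvalues of H: -8, -3.
Both eigenvalues < 0, so H is negative definite -> x* is a strict local max.

max


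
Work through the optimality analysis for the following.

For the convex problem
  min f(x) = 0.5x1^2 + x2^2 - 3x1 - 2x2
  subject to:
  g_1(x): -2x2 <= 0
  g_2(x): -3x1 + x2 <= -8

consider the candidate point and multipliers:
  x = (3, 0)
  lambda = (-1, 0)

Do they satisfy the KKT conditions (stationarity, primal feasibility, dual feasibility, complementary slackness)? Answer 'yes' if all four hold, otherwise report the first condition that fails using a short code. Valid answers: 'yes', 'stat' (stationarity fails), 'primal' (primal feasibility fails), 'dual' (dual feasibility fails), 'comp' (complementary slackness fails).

Gradient of f: grad f(x) = Q x + c = (0, -2)
Constraint values g_i(x) = a_i^T x - b_i:
  g_1((3, 0)) = 0
  g_2((3, 0)) = -1
Stationarity residual: grad f(x) + sum_i lambda_i a_i = (0, 0)
  -> stationarity OK
Primal feasibility (all g_i <= 0): OK
Dual feasibility (all lambda_i >= 0): FAILS
Complementary slackness (lambda_i * g_i(x) = 0 for all i): OK

Verdict: the first failing condition is dual_feasibility -> dual.

dual


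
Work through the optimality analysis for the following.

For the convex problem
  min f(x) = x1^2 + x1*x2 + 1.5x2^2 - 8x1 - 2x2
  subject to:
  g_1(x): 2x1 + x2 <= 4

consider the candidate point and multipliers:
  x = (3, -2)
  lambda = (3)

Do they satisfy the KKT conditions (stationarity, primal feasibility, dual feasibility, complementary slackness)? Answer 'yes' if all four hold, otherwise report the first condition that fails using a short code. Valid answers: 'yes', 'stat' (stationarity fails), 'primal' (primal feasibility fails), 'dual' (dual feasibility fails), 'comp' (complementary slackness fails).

Gradient of f: grad f(x) = Q x + c = (-4, -5)
Constraint values g_i(x) = a_i^T x - b_i:
  g_1((3, -2)) = 0
Stationarity residual: grad f(x) + sum_i lambda_i a_i = (2, -2)
  -> stationarity FAILS
Primal feasibility (all g_i <= 0): OK
Dual feasibility (all lambda_i >= 0): OK
Complementary slackness (lambda_i * g_i(x) = 0 for all i): OK

Verdict: the first failing condition is stationarity -> stat.

stat


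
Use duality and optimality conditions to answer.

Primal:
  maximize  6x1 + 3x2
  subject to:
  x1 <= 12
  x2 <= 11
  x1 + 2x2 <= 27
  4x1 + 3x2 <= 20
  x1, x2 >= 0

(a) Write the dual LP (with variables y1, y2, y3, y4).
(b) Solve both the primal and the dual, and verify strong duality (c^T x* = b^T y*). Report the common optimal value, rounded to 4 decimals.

The standard primal-dual pair for 'max c^T x s.t. A x <= b, x >= 0' is:
  Dual:  min b^T y  s.t.  A^T y >= c,  y >= 0.

So the dual LP is:
  minimize  12y1 + 11y2 + 27y3 + 20y4
  subject to:
    y1 + y3 + 4y4 >= 6
    y2 + 2y3 + 3y4 >= 3
    y1, y2, y3, y4 >= 0

Solving the primal: x* = (5, 0).
  primal value c^T x* = 30.
Solving the dual: y* = (0, 0, 0, 1.5).
  dual value b^T y* = 30.
Strong duality: c^T x* = b^T y*. Confirmed.

30


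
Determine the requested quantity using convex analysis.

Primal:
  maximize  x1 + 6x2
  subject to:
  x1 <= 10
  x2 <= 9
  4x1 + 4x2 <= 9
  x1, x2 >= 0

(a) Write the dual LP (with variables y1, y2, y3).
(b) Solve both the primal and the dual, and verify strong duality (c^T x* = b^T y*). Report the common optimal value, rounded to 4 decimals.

The standard primal-dual pair for 'max c^T x s.t. A x <= b, x >= 0' is:
  Dual:  min b^T y  s.t.  A^T y >= c,  y >= 0.

So the dual LP is:
  minimize  10y1 + 9y2 + 9y3
  subject to:
    y1 + 4y3 >= 1
    y2 + 4y3 >= 6
    y1, y2, y3 >= 0

Solving the primal: x* = (0, 2.25).
  primal value c^T x* = 13.5.
Solving the dual: y* = (0, 0, 1.5).
  dual value b^T y* = 13.5.
Strong duality: c^T x* = b^T y*. Confirmed.

13.5


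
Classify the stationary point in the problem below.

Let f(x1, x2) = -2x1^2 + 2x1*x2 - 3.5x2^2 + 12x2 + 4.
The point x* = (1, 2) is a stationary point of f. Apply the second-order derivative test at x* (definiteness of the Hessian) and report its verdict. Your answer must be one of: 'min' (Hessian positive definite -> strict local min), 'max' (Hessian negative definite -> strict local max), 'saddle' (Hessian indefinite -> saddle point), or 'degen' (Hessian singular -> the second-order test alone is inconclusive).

Compute the Hessian H = grad^2 f:
  H = [[-4, 2], [2, -7]]
Verify stationarity: grad f(x*) = H x* + g = (0, 0).
Eigenvalues of H: -8, -3.
Both eigenvalues < 0, so H is negative definite -> x* is a strict local max.

max


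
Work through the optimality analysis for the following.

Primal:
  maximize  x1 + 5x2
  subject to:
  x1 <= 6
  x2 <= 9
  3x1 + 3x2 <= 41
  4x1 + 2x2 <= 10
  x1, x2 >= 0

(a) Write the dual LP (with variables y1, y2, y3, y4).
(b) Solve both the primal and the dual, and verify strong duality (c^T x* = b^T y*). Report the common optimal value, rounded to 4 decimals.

The standard primal-dual pair for 'max c^T x s.t. A x <= b, x >= 0' is:
  Dual:  min b^T y  s.t.  A^T y >= c,  y >= 0.

So the dual LP is:
  minimize  6y1 + 9y2 + 41y3 + 10y4
  subject to:
    y1 + 3y3 + 4y4 >= 1
    y2 + 3y3 + 2y4 >= 5
    y1, y2, y3, y4 >= 0

Solving the primal: x* = (0, 5).
  primal value c^T x* = 25.
Solving the dual: y* = (0, 0, 0, 2.5).
  dual value b^T y* = 25.
Strong duality: c^T x* = b^T y*. Confirmed.

25


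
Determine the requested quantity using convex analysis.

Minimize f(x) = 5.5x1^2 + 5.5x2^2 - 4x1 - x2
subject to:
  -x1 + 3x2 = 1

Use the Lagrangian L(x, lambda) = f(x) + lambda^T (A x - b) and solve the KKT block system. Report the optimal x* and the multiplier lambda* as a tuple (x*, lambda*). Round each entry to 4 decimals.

Form the Lagrangian:
  L(x, lambda) = (1/2) x^T Q x + c^T x + lambda^T (A x - b)
Stationarity (grad_x L = 0): Q x + c + A^T lambda = 0.
Primal feasibility: A x = b.

This gives the KKT block system:
  [ Q   A^T ] [ x     ]   [-c ]
  [ A    0  ] [ lambda ] = [ b ]

Solving the linear system:
  x*      = (0.2545, 0.4182)
  lambda* = (-1.2)
  f(x*)   = -0.1182

x* = (0.2545, 0.4182), lambda* = (-1.2)


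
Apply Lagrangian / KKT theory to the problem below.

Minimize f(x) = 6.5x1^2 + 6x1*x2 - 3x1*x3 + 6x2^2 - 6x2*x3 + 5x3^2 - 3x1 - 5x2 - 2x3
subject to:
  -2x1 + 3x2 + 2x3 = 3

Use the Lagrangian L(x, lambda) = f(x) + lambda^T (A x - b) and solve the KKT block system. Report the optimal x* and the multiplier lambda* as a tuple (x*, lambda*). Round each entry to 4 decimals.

Form the Lagrangian:
  L(x, lambda) = (1/2) x^T Q x + c^T x + lambda^T (A x - b)
Stationarity (grad_x L = 0): Q x + c + A^T lambda = 0.
Primal feasibility: A x = b.

This gives the KKT block system:
  [ Q   A^T ] [ x     ]   [-c ]
  [ A    0  ] [ lambda ] = [ b ]

Solving the linear system:
  x*      = (0.0805, 0.6542, 0.5992)
  lambda* = (0.0872)
  f(x*)   = -2.4864

x* = (0.0805, 0.6542, 0.5992), lambda* = (0.0872)


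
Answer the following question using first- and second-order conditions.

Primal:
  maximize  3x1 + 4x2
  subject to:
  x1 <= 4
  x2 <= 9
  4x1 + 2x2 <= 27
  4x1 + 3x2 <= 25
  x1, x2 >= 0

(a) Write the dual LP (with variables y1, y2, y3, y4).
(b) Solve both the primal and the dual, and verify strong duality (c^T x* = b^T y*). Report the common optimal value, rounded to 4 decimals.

The standard primal-dual pair for 'max c^T x s.t. A x <= b, x >= 0' is:
  Dual:  min b^T y  s.t.  A^T y >= c,  y >= 0.

So the dual LP is:
  minimize  4y1 + 9y2 + 27y3 + 25y4
  subject to:
    y1 + 4y3 + 4y4 >= 3
    y2 + 2y3 + 3y4 >= 4
    y1, y2, y3, y4 >= 0

Solving the primal: x* = (0, 8.3333).
  primal value c^T x* = 33.3333.
Solving the dual: y* = (0, 0, 0, 1.3333).
  dual value b^T y* = 33.3333.
Strong duality: c^T x* = b^T y*. Confirmed.

33.3333


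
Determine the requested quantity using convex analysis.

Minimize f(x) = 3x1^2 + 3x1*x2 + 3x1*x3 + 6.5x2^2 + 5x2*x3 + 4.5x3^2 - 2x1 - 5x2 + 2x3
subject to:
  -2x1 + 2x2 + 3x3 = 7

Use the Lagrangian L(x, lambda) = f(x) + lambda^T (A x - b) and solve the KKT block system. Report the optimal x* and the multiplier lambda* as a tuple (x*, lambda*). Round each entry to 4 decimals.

Form the Lagrangian:
  L(x, lambda) = (1/2) x^T Q x + c^T x + lambda^T (A x - b)
Stationarity (grad_x L = 0): Q x + c + A^T lambda = 0.
Primal feasibility: A x = b.

This gives the KKT block system:
  [ Q   A^T ] [ x     ]   [-c ]
  [ A    0  ] [ lambda ] = [ b ]

Solving the linear system:
  x*      = (-1.4735, 0.8862, 0.7602)
  lambda* = (-2.9508)
  f(x*)   = 10.3459

x* = (-1.4735, 0.8862, 0.7602), lambda* = (-2.9508)


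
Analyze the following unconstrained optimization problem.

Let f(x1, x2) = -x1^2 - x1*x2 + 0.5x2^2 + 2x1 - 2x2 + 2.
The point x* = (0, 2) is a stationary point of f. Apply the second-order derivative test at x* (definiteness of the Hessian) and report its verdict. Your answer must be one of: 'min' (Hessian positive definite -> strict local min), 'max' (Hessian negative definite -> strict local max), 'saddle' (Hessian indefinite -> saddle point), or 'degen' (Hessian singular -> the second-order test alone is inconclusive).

Compute the Hessian H = grad^2 f:
  H = [[-2, -1], [-1, 1]]
Verify stationarity: grad f(x*) = H x* + g = (0, 0).
Eigenvalues of H: -2.3028, 1.3028.
Eigenvalues have mixed signs, so H is indefinite -> x* is a saddle point.

saddle


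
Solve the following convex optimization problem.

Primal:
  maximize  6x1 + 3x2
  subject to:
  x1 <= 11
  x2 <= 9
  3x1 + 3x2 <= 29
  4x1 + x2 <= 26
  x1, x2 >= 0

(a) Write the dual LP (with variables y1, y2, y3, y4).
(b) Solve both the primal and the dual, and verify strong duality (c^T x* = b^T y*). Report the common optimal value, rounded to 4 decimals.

The standard primal-dual pair for 'max c^T x s.t. A x <= b, x >= 0' is:
  Dual:  min b^T y  s.t.  A^T y >= c,  y >= 0.

So the dual LP is:
  minimize  11y1 + 9y2 + 29y3 + 26y4
  subject to:
    y1 + 3y3 + 4y4 >= 6
    y2 + 3y3 + y4 >= 3
    y1, y2, y3, y4 >= 0

Solving the primal: x* = (5.4444, 4.2222).
  primal value c^T x* = 45.3333.
Solving the dual: y* = (0, 0, 0.6667, 1).
  dual value b^T y* = 45.3333.
Strong duality: c^T x* = b^T y*. Confirmed.

45.3333


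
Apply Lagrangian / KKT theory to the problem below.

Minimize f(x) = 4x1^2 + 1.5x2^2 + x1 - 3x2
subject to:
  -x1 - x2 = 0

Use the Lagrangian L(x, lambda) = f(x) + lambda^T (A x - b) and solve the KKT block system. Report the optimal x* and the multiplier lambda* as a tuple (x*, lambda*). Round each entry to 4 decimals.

Form the Lagrangian:
  L(x, lambda) = (1/2) x^T Q x + c^T x + lambda^T (A x - b)
Stationarity (grad_x L = 0): Q x + c + A^T lambda = 0.
Primal feasibility: A x = b.

This gives the KKT block system:
  [ Q   A^T ] [ x     ]   [-c ]
  [ A    0  ] [ lambda ] = [ b ]

Solving the linear system:
  x*      = (-0.3636, 0.3636)
  lambda* = (-1.9091)
  f(x*)   = -0.7273

x* = (-0.3636, 0.3636), lambda* = (-1.9091)


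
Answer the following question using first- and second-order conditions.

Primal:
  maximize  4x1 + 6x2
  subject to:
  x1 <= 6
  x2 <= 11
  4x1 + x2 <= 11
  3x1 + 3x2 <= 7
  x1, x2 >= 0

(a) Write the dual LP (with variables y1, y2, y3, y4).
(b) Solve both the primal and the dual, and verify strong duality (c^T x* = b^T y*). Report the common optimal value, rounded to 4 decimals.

The standard primal-dual pair for 'max c^T x s.t. A x <= b, x >= 0' is:
  Dual:  min b^T y  s.t.  A^T y >= c,  y >= 0.

So the dual LP is:
  minimize  6y1 + 11y2 + 11y3 + 7y4
  subject to:
    y1 + 4y3 + 3y4 >= 4
    y2 + y3 + 3y4 >= 6
    y1, y2, y3, y4 >= 0

Solving the primal: x* = (0, 2.3333).
  primal value c^T x* = 14.
Solving the dual: y* = (0, 0, 0, 2).
  dual value b^T y* = 14.
Strong duality: c^T x* = b^T y*. Confirmed.

14


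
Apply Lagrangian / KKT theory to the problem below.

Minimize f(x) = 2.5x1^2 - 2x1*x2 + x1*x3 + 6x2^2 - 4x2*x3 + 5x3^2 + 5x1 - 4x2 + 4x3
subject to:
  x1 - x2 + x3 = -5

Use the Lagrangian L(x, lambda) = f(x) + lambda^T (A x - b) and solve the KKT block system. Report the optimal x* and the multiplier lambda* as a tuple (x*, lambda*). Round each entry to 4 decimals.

Form the Lagrangian:
  L(x, lambda) = (1/2) x^T Q x + c^T x + lambda^T (A x - b)
Stationarity (grad_x L = 0): Q x + c + A^T lambda = 0.
Primal feasibility: A x = b.

This gives the KKT block system:
  [ Q   A^T ] [ x     ]   [-c ]
  [ A    0  ] [ lambda ] = [ b ]

Solving the linear system:
  x*      = (-3.2632, 0.5113, -1.2256)
  lambda* = (13.5639)
  f(x*)   = 22.2782

x* = (-3.2632, 0.5113, -1.2256), lambda* = (13.5639)


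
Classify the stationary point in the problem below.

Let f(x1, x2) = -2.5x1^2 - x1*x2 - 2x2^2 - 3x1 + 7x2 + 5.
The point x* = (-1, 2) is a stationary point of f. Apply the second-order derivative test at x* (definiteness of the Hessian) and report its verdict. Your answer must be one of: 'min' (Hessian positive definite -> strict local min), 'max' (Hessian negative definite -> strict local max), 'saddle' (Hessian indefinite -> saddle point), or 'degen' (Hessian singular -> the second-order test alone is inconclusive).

Compute the Hessian H = grad^2 f:
  H = [[-5, -1], [-1, -4]]
Verify stationarity: grad f(x*) = H x* + g = (0, 0).
Eigenvalues of H: -5.618, -3.382.
Both eigenvalues < 0, so H is negative definite -> x* is a strict local max.

max


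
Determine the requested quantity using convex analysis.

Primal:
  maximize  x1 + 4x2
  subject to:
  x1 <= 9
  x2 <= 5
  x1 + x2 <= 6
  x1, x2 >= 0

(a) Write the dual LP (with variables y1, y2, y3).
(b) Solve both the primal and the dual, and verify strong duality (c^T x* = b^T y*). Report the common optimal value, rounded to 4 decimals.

The standard primal-dual pair for 'max c^T x s.t. A x <= b, x >= 0' is:
  Dual:  min b^T y  s.t.  A^T y >= c,  y >= 0.

So the dual LP is:
  minimize  9y1 + 5y2 + 6y3
  subject to:
    y1 + y3 >= 1
    y2 + y3 >= 4
    y1, y2, y3 >= 0

Solving the primal: x* = (1, 5).
  primal value c^T x* = 21.
Solving the dual: y* = (0, 3, 1).
  dual value b^T y* = 21.
Strong duality: c^T x* = b^T y*. Confirmed.

21


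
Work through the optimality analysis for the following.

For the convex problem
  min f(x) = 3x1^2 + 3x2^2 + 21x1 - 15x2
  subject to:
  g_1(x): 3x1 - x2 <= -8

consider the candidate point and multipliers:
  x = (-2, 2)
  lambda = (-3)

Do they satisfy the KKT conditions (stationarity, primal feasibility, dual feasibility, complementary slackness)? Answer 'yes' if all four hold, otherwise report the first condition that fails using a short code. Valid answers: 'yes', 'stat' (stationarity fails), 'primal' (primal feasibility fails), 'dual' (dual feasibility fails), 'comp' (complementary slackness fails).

Gradient of f: grad f(x) = Q x + c = (9, -3)
Constraint values g_i(x) = a_i^T x - b_i:
  g_1((-2, 2)) = 0
Stationarity residual: grad f(x) + sum_i lambda_i a_i = (0, 0)
  -> stationarity OK
Primal feasibility (all g_i <= 0): OK
Dual feasibility (all lambda_i >= 0): FAILS
Complementary slackness (lambda_i * g_i(x) = 0 for all i): OK

Verdict: the first failing condition is dual_feasibility -> dual.

dual


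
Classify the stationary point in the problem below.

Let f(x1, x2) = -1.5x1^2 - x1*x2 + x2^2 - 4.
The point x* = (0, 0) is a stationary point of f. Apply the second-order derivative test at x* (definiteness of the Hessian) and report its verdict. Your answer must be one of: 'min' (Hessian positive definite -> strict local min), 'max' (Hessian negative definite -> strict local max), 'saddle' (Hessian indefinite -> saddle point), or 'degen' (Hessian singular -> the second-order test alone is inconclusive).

Compute the Hessian H = grad^2 f:
  H = [[-3, -1], [-1, 2]]
Verify stationarity: grad f(x*) = H x* + g = (0, 0).
Eigenvalues of H: -3.1926, 2.1926.
Eigenvalues have mixed signs, so H is indefinite -> x* is a saddle point.

saddle


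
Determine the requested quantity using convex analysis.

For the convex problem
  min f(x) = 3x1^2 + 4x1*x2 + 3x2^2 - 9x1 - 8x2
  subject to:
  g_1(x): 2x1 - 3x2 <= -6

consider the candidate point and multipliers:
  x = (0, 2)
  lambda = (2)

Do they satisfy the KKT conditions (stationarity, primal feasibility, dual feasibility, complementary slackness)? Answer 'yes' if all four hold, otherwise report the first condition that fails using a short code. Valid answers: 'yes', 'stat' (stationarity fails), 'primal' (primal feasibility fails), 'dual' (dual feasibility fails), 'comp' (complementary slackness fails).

Gradient of f: grad f(x) = Q x + c = (-1, 4)
Constraint values g_i(x) = a_i^T x - b_i:
  g_1((0, 2)) = 0
Stationarity residual: grad f(x) + sum_i lambda_i a_i = (3, -2)
  -> stationarity FAILS
Primal feasibility (all g_i <= 0): OK
Dual feasibility (all lambda_i >= 0): OK
Complementary slackness (lambda_i * g_i(x) = 0 for all i): OK

Verdict: the first failing condition is stationarity -> stat.

stat


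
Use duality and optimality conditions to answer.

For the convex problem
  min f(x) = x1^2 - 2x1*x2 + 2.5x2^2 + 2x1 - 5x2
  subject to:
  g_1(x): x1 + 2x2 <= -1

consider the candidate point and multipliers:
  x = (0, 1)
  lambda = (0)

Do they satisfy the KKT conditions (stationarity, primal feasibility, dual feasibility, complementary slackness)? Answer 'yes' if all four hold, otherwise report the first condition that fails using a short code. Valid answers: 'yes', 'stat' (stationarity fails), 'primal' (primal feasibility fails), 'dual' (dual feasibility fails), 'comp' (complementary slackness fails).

Gradient of f: grad f(x) = Q x + c = (0, 0)
Constraint values g_i(x) = a_i^T x - b_i:
  g_1((0, 1)) = 3
Stationarity residual: grad f(x) + sum_i lambda_i a_i = (0, 0)
  -> stationarity OK
Primal feasibility (all g_i <= 0): FAILS
Dual feasibility (all lambda_i >= 0): OK
Complementary slackness (lambda_i * g_i(x) = 0 for all i): OK

Verdict: the first failing condition is primal_feasibility -> primal.

primal
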